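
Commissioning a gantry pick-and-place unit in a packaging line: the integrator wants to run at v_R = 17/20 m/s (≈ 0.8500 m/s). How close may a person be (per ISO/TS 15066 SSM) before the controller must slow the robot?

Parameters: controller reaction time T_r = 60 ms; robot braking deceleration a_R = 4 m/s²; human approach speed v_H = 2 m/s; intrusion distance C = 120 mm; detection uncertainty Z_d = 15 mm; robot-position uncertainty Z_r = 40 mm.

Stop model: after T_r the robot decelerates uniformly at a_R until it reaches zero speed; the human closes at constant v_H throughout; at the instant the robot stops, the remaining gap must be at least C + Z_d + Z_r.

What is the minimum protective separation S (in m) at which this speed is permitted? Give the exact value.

S_min = 13781/16000 m = 0.8613 m

T_s = v_R/a_R = (17/20)/4 = 0.2125 s
reaction-phase robot travel = 0.8500·0.0600 = 0.0510 m
robot covers 0.8500·0.2125 − ½·4.0000·0.2125² = 0.0903 m while stopping
human over T_r+T_s: 2.0000·(0.0600+0.2125) = 0.5450 m
margins: 0.1200+0.0150+0.0400 = 0.1750 m
S_min ≈ 0.0510+0.0903+0.5450+0.1750  ⇒  S_min = 13781/16000 m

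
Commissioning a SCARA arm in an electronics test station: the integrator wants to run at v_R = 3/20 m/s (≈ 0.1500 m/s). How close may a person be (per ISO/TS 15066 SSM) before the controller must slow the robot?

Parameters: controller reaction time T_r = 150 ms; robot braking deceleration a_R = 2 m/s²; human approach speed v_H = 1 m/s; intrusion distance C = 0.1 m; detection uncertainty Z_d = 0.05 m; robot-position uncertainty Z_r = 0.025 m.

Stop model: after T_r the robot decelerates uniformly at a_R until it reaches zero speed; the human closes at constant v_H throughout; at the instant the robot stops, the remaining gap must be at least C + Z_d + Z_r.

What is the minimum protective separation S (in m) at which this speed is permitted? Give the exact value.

S_min = 137/320 m = 0.4281 m

T_s = v_R/a_R = (3/20)/2 = 0.0750 s
reaction-phase robot travel = 0.1500·0.1500 = 0.0225 m
braking distance = 0.1500²/(2·2.0000) = 0.0056 m
human closes 1.0000·0.2250 = 0.2250 m
C+Z_d+Z_r = 0.1000+0.0500+0.0250 = 0.1750 m
S_min ≈ 0.0225+0.0056+0.2250+0.1750  ⇒  S_min = 137/320 m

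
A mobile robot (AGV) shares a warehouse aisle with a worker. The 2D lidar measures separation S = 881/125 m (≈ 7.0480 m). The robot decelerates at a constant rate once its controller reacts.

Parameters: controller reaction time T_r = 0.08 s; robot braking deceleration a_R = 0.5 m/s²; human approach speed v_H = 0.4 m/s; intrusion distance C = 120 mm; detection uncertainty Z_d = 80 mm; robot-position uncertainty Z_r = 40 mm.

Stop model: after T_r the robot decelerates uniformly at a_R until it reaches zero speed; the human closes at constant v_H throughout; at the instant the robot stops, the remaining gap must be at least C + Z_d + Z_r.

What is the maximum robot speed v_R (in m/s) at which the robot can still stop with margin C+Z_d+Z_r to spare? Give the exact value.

collect terms ⇒ (1)·v_R² + (22/25)·v_R + (-847/125) = 0
  disc = (22/25)² − 4·(1)·(-847/125) = 17424/625 ; √disc = 132/25
  v_R = (−(22/25) + 132/25) / (2·(1)) = 11/5 m/s
check:
braking lasts T_s = (11/5)/(1/2) = 4.4000 s
robot in T_r: 2.2000·0.0800 = 0.1760 m
robot under decel: 2.2000²/(2·0.5000) = 4.8400 m
human over T_r+T_s: 0.4000·(0.0800+4.4000) = 1.7920 m
margins: 0.1200+0.0800+0.0400 = 0.2400 m
sum ≈ 0.1760+4.8400+1.7920+0.2400 ≈ 7.0480 m = S ✓

v_R_max = 11/5 m/s = 2.2000 m/s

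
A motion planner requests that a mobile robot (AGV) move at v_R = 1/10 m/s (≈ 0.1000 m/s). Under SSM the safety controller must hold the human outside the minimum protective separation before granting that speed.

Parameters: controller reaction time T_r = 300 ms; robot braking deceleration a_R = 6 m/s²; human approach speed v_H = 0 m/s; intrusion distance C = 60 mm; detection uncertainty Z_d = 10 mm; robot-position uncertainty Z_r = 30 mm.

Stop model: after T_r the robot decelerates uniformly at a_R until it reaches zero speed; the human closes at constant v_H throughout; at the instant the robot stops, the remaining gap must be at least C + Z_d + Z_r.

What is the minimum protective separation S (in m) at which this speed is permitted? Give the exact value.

S_min = 157/1200 m = 0.1308 m

stop time T_s = (1/10)/6 = 0.0167 s
robot in T_r: 0.1000·0.3000 = 0.0300 m
braking distance = 0.1000²/(2·6.0000) = 0.0008 m
human closes 0.0000·0.3167 = 0.0000 m
margins: 0.0600+0.0100+0.0300 = 0.1000 m
S_min ≈ 0.0300+0.0008+0.0000+0.1000  ⇒  S_min = 157/1200 m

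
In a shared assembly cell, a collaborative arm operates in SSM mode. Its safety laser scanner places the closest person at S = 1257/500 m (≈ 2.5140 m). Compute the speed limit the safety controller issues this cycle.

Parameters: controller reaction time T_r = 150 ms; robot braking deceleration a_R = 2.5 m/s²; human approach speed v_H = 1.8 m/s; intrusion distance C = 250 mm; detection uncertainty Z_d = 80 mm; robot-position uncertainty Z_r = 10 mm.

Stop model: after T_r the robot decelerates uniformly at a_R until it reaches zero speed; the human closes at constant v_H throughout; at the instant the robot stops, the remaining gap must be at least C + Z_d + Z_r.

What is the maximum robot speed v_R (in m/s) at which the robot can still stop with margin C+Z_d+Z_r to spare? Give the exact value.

v_R_max = 8/5 m/s = 1.6000 m/s

collect terms ⇒ (1/5)·v_R² + (87/100)·v_R + (-238/125) = 0
  disc = (87/100)² − 4·(1/5)·(-238/125) = 22801/10000 ; √disc = 151/100
  v_R = (−(87/100) + 151/100) / (2·(1/5)) = 8/5 m/s
check:
stop time T_s = (8/5)/(5/2) = 0.6400 s
robot covers v_R·T_r = 1.6000·0.1500 = 0.2400 m before braking
braking distance = 1.6000²/(2·2.5000) = 0.5120 m
person approaches 1.8000·(0.1500+0.6400) = 1.4220 m
margins: 0.2500+0.0800+0.0100 = 0.3400 m
sum ≈ 0.2400+0.5120+1.4220+0.3400 ≈ 2.5140 m = S ✓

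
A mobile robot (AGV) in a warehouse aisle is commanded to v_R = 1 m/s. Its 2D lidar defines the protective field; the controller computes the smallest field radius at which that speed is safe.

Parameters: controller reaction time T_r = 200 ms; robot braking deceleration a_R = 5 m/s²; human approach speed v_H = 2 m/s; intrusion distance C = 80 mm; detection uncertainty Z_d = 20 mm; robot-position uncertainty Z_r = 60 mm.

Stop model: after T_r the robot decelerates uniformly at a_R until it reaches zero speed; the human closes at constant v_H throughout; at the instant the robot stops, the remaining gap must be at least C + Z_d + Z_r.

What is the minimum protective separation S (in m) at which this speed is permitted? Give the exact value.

braking lasts T_s = 1/5 = 0.2000 s
robot covers v_R·T_r = 1.0000·0.2000 = 0.2000 m before braking
braking distance = 1.0000²/(2·5.0000) = 0.1000 m
human closes 2.0000·0.4000 = 0.8000 m
C+Z_d+Z_r = 0.0800+0.0200+0.0600 = 0.1600 m
S_min ≈ 0.2000+0.1000+0.8000+0.1600  ⇒  S_min = 63/50 m

S_min = 63/50 m = 1.2600 m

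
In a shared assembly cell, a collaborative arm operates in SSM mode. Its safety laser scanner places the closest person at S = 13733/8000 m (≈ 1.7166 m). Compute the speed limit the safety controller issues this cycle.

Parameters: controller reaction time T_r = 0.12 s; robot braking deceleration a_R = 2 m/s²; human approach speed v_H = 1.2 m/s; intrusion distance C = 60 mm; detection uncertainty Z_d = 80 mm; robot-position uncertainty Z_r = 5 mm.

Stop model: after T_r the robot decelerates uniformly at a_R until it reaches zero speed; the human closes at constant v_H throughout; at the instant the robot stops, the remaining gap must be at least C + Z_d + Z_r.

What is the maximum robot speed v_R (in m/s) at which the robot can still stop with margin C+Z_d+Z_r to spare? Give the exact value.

collect terms ⇒ (1/4)·v_R² + (18/25)·v_R + (-11421/8000) = 0
  disc = (18/25)² − 4·(1/4)·(-11421/8000) = 77841/40000 ; √disc = 279/200
  v_R = (−(18/25) + 279/200) / (2·(1/4)) = 27/20 m/s
check:
braking lasts T_s = (27/20)/2 = 0.6750 s
robot covers v_R·T_r = 1.3500·0.1200 = 0.1620 m before braking
robot covers 1.3500·0.6750 − ½·2.0000·0.6750² = 0.4556 m while stopping
person approaches 1.2000·(0.1200+0.6750) = 0.9540 m
C+Z_d+Z_r = 0.0600+0.0800+0.0050 = 0.1450 m
sum ≈ 0.1620+0.4556+0.9540+0.1450 ≈ 1.7166 m = S ✓

v_R_max = 27/20 m/s = 1.3500 m/s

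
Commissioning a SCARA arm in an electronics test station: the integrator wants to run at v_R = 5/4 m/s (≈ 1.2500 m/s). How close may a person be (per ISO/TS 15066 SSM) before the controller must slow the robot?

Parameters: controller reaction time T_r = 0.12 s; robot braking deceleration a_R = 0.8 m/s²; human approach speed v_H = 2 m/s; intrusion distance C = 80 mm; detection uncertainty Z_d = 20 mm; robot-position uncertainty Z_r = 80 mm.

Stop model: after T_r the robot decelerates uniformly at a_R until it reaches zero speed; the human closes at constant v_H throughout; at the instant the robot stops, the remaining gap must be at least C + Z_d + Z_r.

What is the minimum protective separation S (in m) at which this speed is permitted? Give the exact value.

S_min = 14949/3200 m = 4.6716 m

braking lasts T_s = (5/4)/(4/5) = 1.5625 s
robot in T_r: 1.2500·0.1200 = 0.1500 m
robot under decel: 1.2500²/(2·0.8000) = 0.9766 m
human closes 2.0000·1.6825 = 3.3650 m
residual clearance needed = 0.0800+0.0200+0.0800 = 0.1800 m
S_min ≈ 0.1500+0.9766+3.3650+0.1800  ⇒  S_min = 14949/3200 m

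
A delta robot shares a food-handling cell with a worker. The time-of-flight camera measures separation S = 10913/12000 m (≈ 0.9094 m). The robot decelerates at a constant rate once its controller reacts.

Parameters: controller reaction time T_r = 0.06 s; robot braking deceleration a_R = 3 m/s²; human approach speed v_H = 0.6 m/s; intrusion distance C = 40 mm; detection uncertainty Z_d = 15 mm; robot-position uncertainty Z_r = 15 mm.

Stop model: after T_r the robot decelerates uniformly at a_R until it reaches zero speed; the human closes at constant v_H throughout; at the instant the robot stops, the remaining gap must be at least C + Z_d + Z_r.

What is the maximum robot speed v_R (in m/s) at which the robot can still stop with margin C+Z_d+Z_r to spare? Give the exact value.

v_R_max = 31/20 m/s = 1.5500 m/s

quadratic (1/6)·v² + (13/50)·v + (-9641/12000) = 0
  disc = (13/50)² − 4·(1/6)·(-9641/12000) = 54289/90000 ; √disc = 233/300
  v_R = (−(13/50) + 233/300) / (2·(1/6)) = 31/20 m/s
check:
braking lasts T_s = (31/20)/3 = 0.5167 s
robot in T_r: 1.5500·0.0600 = 0.0930 m
braking distance = 1.5500²/(2·3.0000) = 0.4004 m
human over T_r+T_s: 0.6000·(0.0600+0.5167) = 0.3460 m
C+Z_d+Z_r = 0.0400+0.0150+0.0150 = 0.0700 m
sum ≈ 0.0930+0.4004+0.3460+0.0700 ≈ 0.9094 m = S ✓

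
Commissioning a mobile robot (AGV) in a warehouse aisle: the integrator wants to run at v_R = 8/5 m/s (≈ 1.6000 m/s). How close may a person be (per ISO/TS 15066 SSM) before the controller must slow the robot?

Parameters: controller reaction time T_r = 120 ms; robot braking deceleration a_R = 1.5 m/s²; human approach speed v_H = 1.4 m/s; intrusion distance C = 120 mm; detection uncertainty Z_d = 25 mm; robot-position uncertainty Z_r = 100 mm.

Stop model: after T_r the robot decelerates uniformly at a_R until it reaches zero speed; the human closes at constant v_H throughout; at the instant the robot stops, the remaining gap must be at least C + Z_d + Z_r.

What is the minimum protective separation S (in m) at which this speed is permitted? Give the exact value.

T_s = v_R/a_R = (8/5)/(3/2) = 1.0667 s
reaction-phase robot travel = 1.6000·0.1200 = 0.1920 m
braking distance = 1.6000²/(2·1.5000) = 0.8533 m
human closes 1.4000·1.1867 = 1.6613 m
residual clearance needed = 0.1200+0.0250+0.1000 = 0.2450 m
S_min ≈ 0.1920+0.8533+1.6613+0.2450  ⇒  S_min = 1771/600 m

S_min = 1771/600 m = 2.9517 m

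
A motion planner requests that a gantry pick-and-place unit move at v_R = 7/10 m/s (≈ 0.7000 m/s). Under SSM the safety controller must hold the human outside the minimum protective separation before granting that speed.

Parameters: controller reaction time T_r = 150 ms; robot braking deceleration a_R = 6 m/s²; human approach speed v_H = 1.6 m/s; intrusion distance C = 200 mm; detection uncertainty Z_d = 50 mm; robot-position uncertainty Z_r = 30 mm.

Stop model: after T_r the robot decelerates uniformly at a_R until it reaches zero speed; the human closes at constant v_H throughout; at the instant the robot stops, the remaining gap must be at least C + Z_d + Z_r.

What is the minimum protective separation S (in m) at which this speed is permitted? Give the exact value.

S_min = 341/400 m = 0.8525 m

T_s = v_R/a_R = (7/10)/6 = 0.1167 s
reaction-phase robot travel = 0.7000·0.1500 = 0.1050 m
robot under decel: 0.7000²/(2·6.0000) = 0.0408 m
human closes 1.6000·0.2667 = 0.4267 m
residual clearance needed = 0.2000+0.0500+0.0300 = 0.2800 m
S_min ≈ 0.1050+0.0408+0.4267+0.2800  ⇒  S_min = 341/400 m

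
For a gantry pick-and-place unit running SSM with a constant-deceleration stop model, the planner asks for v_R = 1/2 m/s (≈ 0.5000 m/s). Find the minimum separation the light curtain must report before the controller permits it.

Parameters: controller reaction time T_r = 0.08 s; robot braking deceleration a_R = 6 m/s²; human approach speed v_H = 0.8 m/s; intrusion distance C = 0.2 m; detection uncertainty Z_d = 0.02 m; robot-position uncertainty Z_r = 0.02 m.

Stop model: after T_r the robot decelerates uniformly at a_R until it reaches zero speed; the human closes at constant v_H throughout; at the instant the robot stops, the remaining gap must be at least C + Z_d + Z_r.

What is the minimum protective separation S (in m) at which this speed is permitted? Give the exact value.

stop time T_s = (1/2)/6 = 0.0833 s
robot in T_r: 0.5000·0.0800 = 0.0400 m
robot covers 0.5000·0.0833 − ½·6.0000·0.0833² = 0.0208 m while stopping
human closes 0.8000·0.1633 = 0.1307 m
margins: 0.2000+0.0200+0.0200 = 0.2400 m
S_min ≈ 0.0400+0.0208+0.1307+0.2400  ⇒  S_min = 863/2000 m

S_min = 863/2000 m = 0.4315 m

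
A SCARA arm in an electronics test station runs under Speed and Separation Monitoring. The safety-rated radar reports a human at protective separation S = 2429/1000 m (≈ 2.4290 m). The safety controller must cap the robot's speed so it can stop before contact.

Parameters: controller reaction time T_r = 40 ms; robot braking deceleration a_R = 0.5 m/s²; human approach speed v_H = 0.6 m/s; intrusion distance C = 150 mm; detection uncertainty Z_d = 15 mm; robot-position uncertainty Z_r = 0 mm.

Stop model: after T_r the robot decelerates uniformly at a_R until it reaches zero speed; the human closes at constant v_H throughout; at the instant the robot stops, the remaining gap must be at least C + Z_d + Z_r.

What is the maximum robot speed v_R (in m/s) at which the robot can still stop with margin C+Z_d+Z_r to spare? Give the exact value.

collect terms ⇒ (1)·v_R² + (31/25)·v_R + (-56/25) = 0
  disc = (31/25)² − 4·(1)·(-56/25) = 6561/625 ; √disc = 81/25
  v_R = (−(31/25) + 81/25) / (2·(1)) = 1 m/s
check:
stop time T_s = 1/(1/2) = 2.0000 s
robot in T_r: 1.0000·0.0400 = 0.0400 m
robot under decel: 1.0000²/(2·0.5000) = 1.0000 m
person approaches 0.6000·(0.0400+2.0000) = 1.2240 m
C+Z_d+Z_r = 0.1500+0.0150+0.0000 = 0.1650 m
sum ≈ 0.0400+1.0000+1.2240+0.1650 ≈ 2.4290 m = S ✓

v_R_max = 1 m/s = 1.0000 m/s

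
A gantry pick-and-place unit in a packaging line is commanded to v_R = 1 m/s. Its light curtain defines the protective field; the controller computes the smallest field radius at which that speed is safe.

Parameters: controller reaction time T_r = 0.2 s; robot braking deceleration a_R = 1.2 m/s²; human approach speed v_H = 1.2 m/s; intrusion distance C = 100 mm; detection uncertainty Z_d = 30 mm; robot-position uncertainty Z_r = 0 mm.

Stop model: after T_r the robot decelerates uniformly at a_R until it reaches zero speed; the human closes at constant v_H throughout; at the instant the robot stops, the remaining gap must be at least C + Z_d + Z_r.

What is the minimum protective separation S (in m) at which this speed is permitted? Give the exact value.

stop time T_s = 1/(6/5) = 0.8333 s
robot covers v_R·T_r = 1.0000·0.2000 = 0.2000 m before braking
robot covers 1.0000·0.8333 − ½·1.2000·0.8333² = 0.4167 m while stopping
human closes 1.2000·1.0333 = 1.2400 m
margins: 0.1000+0.0300+0.0000 = 0.1300 m
S_min ≈ 0.2000+0.4167+1.2400+0.1300  ⇒  S_min = 149/75 m

S_min = 149/75 m = 1.9867 m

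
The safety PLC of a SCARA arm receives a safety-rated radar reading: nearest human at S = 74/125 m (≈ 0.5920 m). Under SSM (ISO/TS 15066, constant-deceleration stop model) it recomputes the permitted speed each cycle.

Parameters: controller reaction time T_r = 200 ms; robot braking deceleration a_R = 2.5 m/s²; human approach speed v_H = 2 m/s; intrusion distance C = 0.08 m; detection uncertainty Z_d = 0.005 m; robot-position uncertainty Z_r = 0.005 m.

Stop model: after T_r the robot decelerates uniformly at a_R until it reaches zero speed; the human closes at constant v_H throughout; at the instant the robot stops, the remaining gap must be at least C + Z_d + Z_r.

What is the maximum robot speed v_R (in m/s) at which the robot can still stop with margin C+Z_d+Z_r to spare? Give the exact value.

v_R_max = 1/10 m/s = 0.1000 m/s

quadratic (1/5)·v² + (1)·v + (-51/500) = 0
  disc = (1)² − 4·(1/5)·(-51/500) = 676/625 ; √disc = 26/25
  v_R = (−(1) + 26/25) / (2·(1/5)) = 1/10 m/s
check:
stop time T_s = (1/10)/(5/2) = 0.0400 s
robot in T_r: 0.1000·0.2000 = 0.0200 m
robot covers 0.1000·0.0400 − ½·2.5000·0.0400² = 0.0020 m while stopping
person approaches 2.0000·(0.2000+0.0400) = 0.4800 m
residual clearance needed = 0.0800+0.0050+0.0050 = 0.0900 m
sum ≈ 0.0200+0.0020+0.4800+0.0900 ≈ 0.5920 m = S ✓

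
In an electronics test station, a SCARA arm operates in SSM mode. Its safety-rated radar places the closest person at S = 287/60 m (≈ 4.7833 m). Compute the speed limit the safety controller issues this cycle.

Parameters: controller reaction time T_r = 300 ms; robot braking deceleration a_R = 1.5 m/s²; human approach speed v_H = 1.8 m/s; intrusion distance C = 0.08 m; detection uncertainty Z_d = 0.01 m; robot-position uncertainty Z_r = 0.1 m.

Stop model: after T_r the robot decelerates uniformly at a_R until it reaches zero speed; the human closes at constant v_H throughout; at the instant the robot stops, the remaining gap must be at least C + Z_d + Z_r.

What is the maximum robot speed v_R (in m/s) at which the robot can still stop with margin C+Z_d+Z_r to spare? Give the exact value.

v_R_max = 19/10 m/s = 1.9000 m/s

at the boundary: (1/3)·v² + (3/2)·v + (-304/75) = 0
  disc = (3/2)² − 4·(1/3)·(-304/75) = 6889/900 ; √disc = 83/30
  v_R = (−(3/2) + 83/30) / (2·(1/3)) = 19/10 m/s
check:
T_s = v_R/a_R = (19/10)/(3/2) = 1.2667 s
robot covers v_R·T_r = 1.9000·0.3000 = 0.5700 m before braking
braking distance = 1.9000²/(2·1.5000) = 1.2033 m
person approaches 1.8000·(0.3000+1.2667) = 2.8200 m
margins: 0.0800+0.0100+0.1000 = 0.1900 m
sum ≈ 0.5700+1.2033+2.8200+0.1900 ≈ 4.7833 m = S ✓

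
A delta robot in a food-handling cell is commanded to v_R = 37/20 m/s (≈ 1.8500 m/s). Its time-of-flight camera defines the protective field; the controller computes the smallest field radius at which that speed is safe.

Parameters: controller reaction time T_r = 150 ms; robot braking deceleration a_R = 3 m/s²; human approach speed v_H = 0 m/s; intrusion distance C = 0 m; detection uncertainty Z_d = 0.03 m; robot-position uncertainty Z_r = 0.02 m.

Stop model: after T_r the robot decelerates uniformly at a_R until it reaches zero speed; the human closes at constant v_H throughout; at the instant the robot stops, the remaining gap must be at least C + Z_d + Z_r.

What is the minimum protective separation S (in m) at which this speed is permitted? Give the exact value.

S_min = 431/480 m = 0.8979 m

T_s = v_R/a_R = (37/20)/3 = 0.6167 s
robot in T_r: 1.8500·0.1500 = 0.2775 m
braking distance = 1.8500²/(2·3.0000) = 0.5704 m
human over T_r+T_s: 0.0000·(0.1500+0.6167) = 0.0000 m
margins: 0.0000+0.0300+0.0200 = 0.0500 m
S_min ≈ 0.2775+0.5704+0.0000+0.0500  ⇒  S_min = 431/480 m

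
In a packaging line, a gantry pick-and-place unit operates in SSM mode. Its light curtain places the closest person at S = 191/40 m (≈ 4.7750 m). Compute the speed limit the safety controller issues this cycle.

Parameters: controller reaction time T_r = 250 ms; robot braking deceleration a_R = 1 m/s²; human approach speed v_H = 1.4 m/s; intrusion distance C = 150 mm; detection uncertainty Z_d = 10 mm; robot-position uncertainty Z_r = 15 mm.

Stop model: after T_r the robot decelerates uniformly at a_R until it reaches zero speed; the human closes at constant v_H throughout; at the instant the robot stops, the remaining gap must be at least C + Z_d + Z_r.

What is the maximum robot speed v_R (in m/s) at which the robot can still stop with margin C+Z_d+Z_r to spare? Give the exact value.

v_R_max = 17/10 m/s = 1.7000 m/s

quadratic (1/2)·v² + (33/20)·v + (-17/4) = 0
  disc = (33/20)² − 4·(1/2)·(-17/4) = 4489/400 ; √disc = 67/20
  v_R = (−(33/20) + 67/20) / (2·(1/2)) = 17/10 m/s
check:
T_s = v_R/a_R = (17/10)/1 = 1.7000 s
robot in T_r: 1.7000·0.2500 = 0.4250 m
robot covers 1.7000·1.7000 − ½·1.0000·1.7000² = 1.4450 m while stopping
person approaches 1.4000·(0.2500+1.7000) = 2.7300 m
margins: 0.1500+0.0100+0.0150 = 0.1750 m
sum ≈ 0.4250+1.4450+2.7300+0.1750 ≈ 4.7750 m = S ✓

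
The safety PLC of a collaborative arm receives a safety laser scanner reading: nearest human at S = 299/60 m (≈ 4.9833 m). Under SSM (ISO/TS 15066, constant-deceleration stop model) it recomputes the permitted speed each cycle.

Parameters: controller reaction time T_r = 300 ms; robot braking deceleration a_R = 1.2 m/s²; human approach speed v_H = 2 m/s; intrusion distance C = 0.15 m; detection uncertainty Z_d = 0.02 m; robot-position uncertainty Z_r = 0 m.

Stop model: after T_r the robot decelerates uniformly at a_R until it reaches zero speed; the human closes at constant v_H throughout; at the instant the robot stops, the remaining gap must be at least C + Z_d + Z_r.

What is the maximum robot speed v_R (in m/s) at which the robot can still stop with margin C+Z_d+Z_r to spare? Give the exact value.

at the boundary: (5/12)·v² + (59/30)·v + (-316/75) = 0
  disc = (59/30)² − 4·(5/12)·(-316/75) = 1089/100 ; √disc = 33/10
  v_R = (−(59/30) + 33/10) / (2·(5/12)) = 8/5 m/s
check:
braking lasts T_s = (8/5)/(6/5) = 1.3333 s
robot in T_r: 1.6000·0.3000 = 0.4800 m
robot under decel: 1.6000²/(2·1.2000) = 1.0667 m
human closes 2.0000·1.6333 = 3.2667 m
margins: 0.1500+0.0200+0.0000 = 0.1700 m
sum ≈ 0.4800+1.0667+3.2667+0.1700 ≈ 4.9833 m = S ✓

v_R_max = 8/5 m/s = 1.6000 m/s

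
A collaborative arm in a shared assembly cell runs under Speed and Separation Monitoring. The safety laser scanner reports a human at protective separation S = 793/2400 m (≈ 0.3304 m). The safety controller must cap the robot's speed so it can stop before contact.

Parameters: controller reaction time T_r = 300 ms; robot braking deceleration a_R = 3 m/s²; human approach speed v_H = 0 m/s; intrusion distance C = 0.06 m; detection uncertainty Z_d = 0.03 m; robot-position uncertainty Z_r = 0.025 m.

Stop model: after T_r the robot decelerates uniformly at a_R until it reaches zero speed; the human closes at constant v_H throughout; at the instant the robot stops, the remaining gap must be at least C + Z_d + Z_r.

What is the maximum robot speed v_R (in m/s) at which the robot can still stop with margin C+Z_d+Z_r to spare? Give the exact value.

quadratic (1/6)·v² + (3/10)·v + (-517/2400) = 0
  disc = (3/10)² − 4·(1/6)·(-517/2400) = 841/3600 ; √disc = 29/60
  v_R = (−(3/10) + 29/60) / (2·(1/6)) = 11/20 m/s
check:
T_s = v_R/a_R = (11/20)/3 = 0.1833 s
robot in T_r: 0.5500·0.3000 = 0.1650 m
robot under decel: 0.5500²/(2·3.0000) = 0.0504 m
human over T_r+T_s: 0.0000·(0.3000+0.1833) = 0.0000 m
margins: 0.0600+0.0300+0.0250 = 0.1150 m
sum ≈ 0.1650+0.0504+0.0000+0.1150 ≈ 0.3304 m = S ✓

v_R_max = 11/20 m/s = 0.5500 m/s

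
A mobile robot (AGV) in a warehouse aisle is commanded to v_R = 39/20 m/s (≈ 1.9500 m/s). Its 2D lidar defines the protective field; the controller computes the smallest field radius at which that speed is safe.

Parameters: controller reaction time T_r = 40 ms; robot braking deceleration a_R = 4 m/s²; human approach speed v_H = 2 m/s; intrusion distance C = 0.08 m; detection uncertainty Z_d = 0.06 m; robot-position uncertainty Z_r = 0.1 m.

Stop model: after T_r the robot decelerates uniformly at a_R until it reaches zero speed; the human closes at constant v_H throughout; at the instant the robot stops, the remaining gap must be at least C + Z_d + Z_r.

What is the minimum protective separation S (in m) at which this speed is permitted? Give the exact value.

S_min = 29573/16000 m = 1.8483 m

braking lasts T_s = (39/20)/4 = 0.4875 s
robot covers v_R·T_r = 1.9500·0.0400 = 0.0780 m before braking
robot under decel: 1.9500²/(2·4.0000) = 0.4753 m
person approaches 2.0000·(0.0400+0.4875) = 1.0550 m
residual clearance needed = 0.0800+0.0600+0.1000 = 0.2400 m
S_min ≈ 0.0780+0.4753+1.0550+0.2400  ⇒  S_min = 29573/16000 m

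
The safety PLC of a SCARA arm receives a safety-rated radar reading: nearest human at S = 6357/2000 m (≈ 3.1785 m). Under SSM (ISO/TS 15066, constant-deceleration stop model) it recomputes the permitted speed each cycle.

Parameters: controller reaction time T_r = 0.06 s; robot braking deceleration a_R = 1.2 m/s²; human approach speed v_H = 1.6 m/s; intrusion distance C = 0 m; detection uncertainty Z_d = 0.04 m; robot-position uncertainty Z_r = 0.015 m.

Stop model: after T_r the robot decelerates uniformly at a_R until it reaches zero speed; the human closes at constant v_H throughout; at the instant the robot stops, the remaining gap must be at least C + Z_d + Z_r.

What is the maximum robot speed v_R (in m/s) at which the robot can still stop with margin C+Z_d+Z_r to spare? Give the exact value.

v_R_max = 3/2 m/s = 1.5000 m/s

quadratic (5/12)·v² + (209/150)·v + (-1211/400) = 0
  disc = (209/150)² − 4·(5/12)·(-1211/400) = 628849/90000 ; √disc = 793/300
  v_R = (−(209/150) + 793/300) / (2·(5/12)) = 3/2 m/s
check:
braking lasts T_s = (3/2)/(6/5) = 1.2500 s
reaction-phase robot travel = 1.5000·0.0600 = 0.0900 m
robot covers 1.5000·1.2500 − ½·1.2000·1.2500² = 0.9375 m while stopping
human over T_r+T_s: 1.6000·(0.0600+1.2500) = 2.0960 m
C+Z_d+Z_r = 0.0000+0.0400+0.0150 = 0.0550 m
sum ≈ 0.0900+0.9375+2.0960+0.0550 ≈ 3.1785 m = S ✓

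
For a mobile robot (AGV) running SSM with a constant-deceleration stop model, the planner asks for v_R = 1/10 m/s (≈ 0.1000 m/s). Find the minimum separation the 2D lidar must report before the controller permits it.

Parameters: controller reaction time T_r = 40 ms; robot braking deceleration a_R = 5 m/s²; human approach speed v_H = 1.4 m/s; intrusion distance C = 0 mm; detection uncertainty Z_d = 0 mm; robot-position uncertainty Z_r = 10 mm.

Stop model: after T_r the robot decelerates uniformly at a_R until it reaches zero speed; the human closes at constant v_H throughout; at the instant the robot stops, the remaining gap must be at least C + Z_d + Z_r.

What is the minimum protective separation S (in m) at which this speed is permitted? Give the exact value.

S_min = 99/1000 m = 0.0990 m

T_s = v_R/a_R = (1/10)/5 = 0.0200 s
robot covers v_R·T_r = 0.1000·0.0400 = 0.0040 m before braking
robot covers 0.1000·0.0200 − ½·5.0000·0.0200² = 0.0010 m while stopping
human over T_r+T_s: 1.4000·(0.0400+0.0200) = 0.0840 m
C+Z_d+Z_r = 0.0000+0.0000+0.0100 = 0.0100 m
S_min ≈ 0.0040+0.0010+0.0840+0.0100  ⇒  S_min = 99/1000 m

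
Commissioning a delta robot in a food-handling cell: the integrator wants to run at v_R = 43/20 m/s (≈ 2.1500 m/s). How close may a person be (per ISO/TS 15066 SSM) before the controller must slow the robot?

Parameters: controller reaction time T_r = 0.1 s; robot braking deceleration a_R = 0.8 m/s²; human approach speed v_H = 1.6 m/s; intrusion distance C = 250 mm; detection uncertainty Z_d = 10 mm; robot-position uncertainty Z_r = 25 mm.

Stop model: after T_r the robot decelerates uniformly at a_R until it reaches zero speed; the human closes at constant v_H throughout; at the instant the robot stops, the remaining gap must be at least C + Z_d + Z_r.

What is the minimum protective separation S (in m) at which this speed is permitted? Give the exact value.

braking lasts T_s = (43/20)/(4/5) = 2.6875 s
robot in T_r: 2.1500·0.1000 = 0.2150 m
robot under decel: 2.1500²/(2·0.8000) = 2.8891 m
person approaches 1.6000·(0.1000+2.6875) = 4.4600 m
residual clearance needed = 0.2500+0.0100+0.0250 = 0.2850 m
S_min ≈ 0.2150+2.8891+4.4600+0.2850  ⇒  S_min = 25117/3200 m

S_min = 25117/3200 m = 7.8491 m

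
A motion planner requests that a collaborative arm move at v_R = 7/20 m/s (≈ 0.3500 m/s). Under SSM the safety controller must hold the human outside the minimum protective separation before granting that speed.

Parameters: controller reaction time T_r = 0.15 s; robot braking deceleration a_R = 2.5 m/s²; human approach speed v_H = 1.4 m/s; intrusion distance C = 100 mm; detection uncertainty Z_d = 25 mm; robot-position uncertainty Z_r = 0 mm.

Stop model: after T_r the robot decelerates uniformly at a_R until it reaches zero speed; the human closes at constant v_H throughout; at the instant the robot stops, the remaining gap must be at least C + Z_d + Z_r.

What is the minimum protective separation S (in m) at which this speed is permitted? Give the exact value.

S_min = 76/125 m = 0.6080 m

stop time T_s = (7/20)/(5/2) = 0.1400 s
robot in T_r: 0.3500·0.1500 = 0.0525 m
braking distance = 0.3500²/(2·2.5000) = 0.0245 m
human closes 1.4000·0.2900 = 0.4060 m
C+Z_d+Z_r = 0.1000+0.0250+0.0000 = 0.1250 m
S_min ≈ 0.0525+0.0245+0.4060+0.1250  ⇒  S_min = 76/125 m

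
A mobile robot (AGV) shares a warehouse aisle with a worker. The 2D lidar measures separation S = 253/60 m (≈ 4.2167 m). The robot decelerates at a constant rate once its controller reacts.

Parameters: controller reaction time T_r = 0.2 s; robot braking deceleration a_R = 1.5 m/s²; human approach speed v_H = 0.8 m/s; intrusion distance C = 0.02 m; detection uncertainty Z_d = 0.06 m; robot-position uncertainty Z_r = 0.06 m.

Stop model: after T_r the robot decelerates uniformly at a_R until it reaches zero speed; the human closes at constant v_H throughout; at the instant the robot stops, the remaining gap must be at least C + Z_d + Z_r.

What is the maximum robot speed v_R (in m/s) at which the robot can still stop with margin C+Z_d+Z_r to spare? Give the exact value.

v_R_max = 5/2 m/s = 2.5000 m/s

collect terms ⇒ (1/3)·v_R² + (11/15)·v_R + (-47/12) = 0
  disc = (11/15)² − 4·(1/3)·(-47/12) = 144/25 ; √disc = 12/5
  v_R = (−(11/15) + 12/5) / (2·(1/3)) = 5/2 m/s
check:
braking lasts T_s = (5/2)/(3/2) = 1.6667 s
robot covers v_R·T_r = 2.5000·0.2000 = 0.5000 m before braking
robot under decel: 2.5000²/(2·1.5000) = 2.0833 m
human over T_r+T_s: 0.8000·(0.2000+1.6667) = 1.4933 m
residual clearance needed = 0.0200+0.0600+0.0600 = 0.1400 m
sum ≈ 0.5000+2.0833+1.4933+0.1400 ≈ 4.2167 m = S ✓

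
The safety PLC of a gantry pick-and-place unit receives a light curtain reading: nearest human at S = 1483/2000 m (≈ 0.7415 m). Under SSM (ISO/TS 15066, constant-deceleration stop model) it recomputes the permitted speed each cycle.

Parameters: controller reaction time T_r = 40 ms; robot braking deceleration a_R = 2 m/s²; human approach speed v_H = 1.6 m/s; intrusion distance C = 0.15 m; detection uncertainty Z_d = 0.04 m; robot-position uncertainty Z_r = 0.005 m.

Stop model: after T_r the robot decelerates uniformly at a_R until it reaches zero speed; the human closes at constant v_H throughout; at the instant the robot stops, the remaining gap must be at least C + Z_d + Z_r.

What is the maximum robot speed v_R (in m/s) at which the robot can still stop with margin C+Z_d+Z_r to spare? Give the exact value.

v_R_max = 1/2 m/s = 0.5000 m/s

quadratic (1/4)·v² + (21/25)·v + (-193/400) = 0
  disc = (21/25)² − 4·(1/4)·(-193/400) = 11881/10000 ; √disc = 109/100
  v_R = (−(21/25) + 109/100) / (2·(1/4)) = 1/2 m/s
check:
stop time T_s = (1/2)/2 = 0.2500 s
reaction-phase robot travel = 0.5000·0.0400 = 0.0200 m
robot covers 0.5000·0.2500 − ½·2.0000·0.2500² = 0.0625 m while stopping
human over T_r+T_s: 1.6000·(0.0400+0.2500) = 0.4640 m
margins: 0.1500+0.0400+0.0050 = 0.1950 m
sum ≈ 0.0200+0.0625+0.4640+0.1950 ≈ 0.7415 m = S ✓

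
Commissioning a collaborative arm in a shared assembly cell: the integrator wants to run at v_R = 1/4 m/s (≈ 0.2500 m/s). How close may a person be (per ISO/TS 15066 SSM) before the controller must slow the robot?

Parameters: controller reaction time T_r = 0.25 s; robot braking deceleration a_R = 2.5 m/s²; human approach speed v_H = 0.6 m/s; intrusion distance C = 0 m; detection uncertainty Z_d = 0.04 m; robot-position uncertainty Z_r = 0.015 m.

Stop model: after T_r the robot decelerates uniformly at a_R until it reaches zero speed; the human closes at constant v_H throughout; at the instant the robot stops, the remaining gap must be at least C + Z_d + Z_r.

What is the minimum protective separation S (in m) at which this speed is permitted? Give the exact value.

S_min = 17/50 m = 0.3400 m

braking lasts T_s = (1/4)/(5/2) = 0.1000 s
robot in T_r: 0.2500·0.2500 = 0.0625 m
braking distance = 0.2500²/(2·2.5000) = 0.0125 m
human closes 0.6000·0.3500 = 0.2100 m
margins: 0.0000+0.0400+0.0150 = 0.0550 m
S_min ≈ 0.0625+0.0125+0.2100+0.0550  ⇒  S_min = 17/50 m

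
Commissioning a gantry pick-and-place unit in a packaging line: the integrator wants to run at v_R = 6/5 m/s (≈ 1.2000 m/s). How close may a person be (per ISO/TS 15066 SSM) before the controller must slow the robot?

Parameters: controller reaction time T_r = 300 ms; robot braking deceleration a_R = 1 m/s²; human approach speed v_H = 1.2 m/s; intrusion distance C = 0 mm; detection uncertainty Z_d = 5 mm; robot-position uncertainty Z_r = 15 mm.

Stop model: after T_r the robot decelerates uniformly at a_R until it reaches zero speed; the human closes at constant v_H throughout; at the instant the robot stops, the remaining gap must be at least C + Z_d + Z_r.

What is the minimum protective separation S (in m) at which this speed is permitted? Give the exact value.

T_s = v_R/a_R = (6/5)/1 = 1.2000 s
reaction-phase robot travel = 1.2000·0.3000 = 0.3600 m
robot covers 1.2000·1.2000 − ½·1.0000·1.2000² = 0.7200 m while stopping
human over T_r+T_s: 1.2000·(0.3000+1.2000) = 1.8000 m
margins: 0.0000+0.0050+0.0150 = 0.0200 m
S_min ≈ 0.3600+0.7200+1.8000+0.0200  ⇒  S_min = 29/10 m

S_min = 29/10 m = 2.9000 m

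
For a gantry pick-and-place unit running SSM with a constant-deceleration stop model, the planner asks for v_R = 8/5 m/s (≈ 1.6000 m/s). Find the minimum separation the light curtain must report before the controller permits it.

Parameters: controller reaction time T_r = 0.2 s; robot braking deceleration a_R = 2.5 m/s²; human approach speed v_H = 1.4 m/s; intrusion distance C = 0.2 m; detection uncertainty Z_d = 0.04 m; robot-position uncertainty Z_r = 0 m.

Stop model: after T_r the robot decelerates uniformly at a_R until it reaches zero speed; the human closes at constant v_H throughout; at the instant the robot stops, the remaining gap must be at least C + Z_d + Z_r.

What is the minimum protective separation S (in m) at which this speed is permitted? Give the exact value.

S_min = 281/125 m = 2.2480 m

T_s = v_R/a_R = (8/5)/(5/2) = 0.6400 s
reaction-phase robot travel = 1.6000·0.2000 = 0.3200 m
braking distance = 1.6000²/(2·2.5000) = 0.5120 m
human closes 1.4000·0.8400 = 1.1760 m
residual clearance needed = 0.2000+0.0400+0.0000 = 0.2400 m
S_min ≈ 0.3200+0.5120+1.1760+0.2400  ⇒  S_min = 281/125 m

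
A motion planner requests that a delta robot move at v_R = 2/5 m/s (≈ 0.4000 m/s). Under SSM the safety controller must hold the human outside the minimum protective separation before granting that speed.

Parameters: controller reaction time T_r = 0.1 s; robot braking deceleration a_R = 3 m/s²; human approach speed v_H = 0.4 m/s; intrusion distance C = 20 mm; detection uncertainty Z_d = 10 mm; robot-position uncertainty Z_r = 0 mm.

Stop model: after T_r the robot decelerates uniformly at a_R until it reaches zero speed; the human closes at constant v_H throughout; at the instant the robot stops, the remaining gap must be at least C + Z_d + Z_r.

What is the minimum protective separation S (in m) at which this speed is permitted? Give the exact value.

braking lasts T_s = (2/5)/3 = 0.1333 s
robot in T_r: 0.4000·0.1000 = 0.0400 m
braking distance = 0.4000²/(2·3.0000) = 0.0267 m
human closes 0.4000·0.2333 = 0.0933 m
margins: 0.0200+0.0100+0.0000 = 0.0300 m
S_min ≈ 0.0400+0.0267+0.0933+0.0300  ⇒  S_min = 19/100 m

S_min = 19/100 m = 0.1900 m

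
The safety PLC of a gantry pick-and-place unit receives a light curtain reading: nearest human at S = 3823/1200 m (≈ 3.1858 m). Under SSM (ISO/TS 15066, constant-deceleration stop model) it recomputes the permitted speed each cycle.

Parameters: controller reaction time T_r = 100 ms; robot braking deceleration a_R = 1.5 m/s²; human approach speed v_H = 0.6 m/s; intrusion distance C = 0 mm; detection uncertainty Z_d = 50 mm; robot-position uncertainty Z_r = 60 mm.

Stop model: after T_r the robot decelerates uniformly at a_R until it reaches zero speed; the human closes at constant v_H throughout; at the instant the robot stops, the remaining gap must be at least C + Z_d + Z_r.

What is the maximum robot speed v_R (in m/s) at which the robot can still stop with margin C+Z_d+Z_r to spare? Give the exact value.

at the boundary: (1/3)·v² + (1/2)·v + (-3619/1200) = 0
  disc = (1/2)² − 4·(1/3)·(-3619/1200) = 961/225 ; √disc = 31/15
  v_R = (−(1/2) + 31/15) / (2·(1/3)) = 47/20 m/s
check:
stop time T_s = (47/20)/(3/2) = 1.5667 s
robot in T_r: 2.3500·0.1000 = 0.2350 m
robot covers 2.3500·1.5667 − ½·1.5000·1.5667² = 1.8408 m while stopping
person approaches 0.6000·(0.1000+1.5667) = 1.0000 m
C+Z_d+Z_r = 0.0000+0.0500+0.0600 = 0.1100 m
sum ≈ 0.2350+1.8408+1.0000+0.1100 ≈ 3.1858 m = S ✓

v_R_max = 47/20 m/s = 2.3500 m/s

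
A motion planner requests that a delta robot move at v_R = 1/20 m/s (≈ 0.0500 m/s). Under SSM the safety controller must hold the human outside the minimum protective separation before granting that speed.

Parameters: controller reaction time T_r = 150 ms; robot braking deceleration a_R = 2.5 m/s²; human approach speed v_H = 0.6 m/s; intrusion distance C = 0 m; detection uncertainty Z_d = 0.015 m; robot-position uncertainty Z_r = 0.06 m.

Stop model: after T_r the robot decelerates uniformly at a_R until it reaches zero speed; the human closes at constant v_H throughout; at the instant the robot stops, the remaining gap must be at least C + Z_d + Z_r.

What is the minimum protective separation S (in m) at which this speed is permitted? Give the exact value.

stop time T_s = (1/20)/(5/2) = 0.0200 s
reaction-phase robot travel = 0.0500·0.1500 = 0.0075 m
braking distance = 0.0500²/(2·2.5000) = 0.0005 m
human over T_r+T_s: 0.6000·(0.1500+0.0200) = 0.1020 m
residual clearance needed = 0.0000+0.0150+0.0600 = 0.0750 m
S_min ≈ 0.0075+0.0005+0.1020+0.0750  ⇒  S_min = 37/200 m

S_min = 37/200 m = 0.1850 m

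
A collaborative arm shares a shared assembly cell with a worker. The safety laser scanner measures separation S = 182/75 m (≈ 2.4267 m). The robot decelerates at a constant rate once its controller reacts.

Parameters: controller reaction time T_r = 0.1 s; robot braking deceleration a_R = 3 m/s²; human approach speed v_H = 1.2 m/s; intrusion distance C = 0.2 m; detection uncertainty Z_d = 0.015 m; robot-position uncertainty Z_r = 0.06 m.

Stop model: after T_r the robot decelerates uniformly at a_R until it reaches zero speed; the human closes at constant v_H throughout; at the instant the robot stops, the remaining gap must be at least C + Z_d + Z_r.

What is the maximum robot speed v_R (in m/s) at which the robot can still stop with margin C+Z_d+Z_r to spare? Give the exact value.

at the boundary: (1/6)·v² + (1/2)·v + (-1219/600) = 0
  disc = (1/2)² − 4·(1/6)·(-1219/600) = 361/225 ; √disc = 19/15
  v_R = (−(1/2) + 19/15) / (2·(1/6)) = 23/10 m/s
check:
T_s = v_R/a_R = (23/10)/3 = 0.7667 s
reaction-phase robot travel = 2.3000·0.1000 = 0.2300 m
braking distance = 2.3000²/(2·3.0000) = 0.8817 m
person approaches 1.2000·(0.1000+0.7667) = 1.0400 m
residual clearance needed = 0.2000+0.0150+0.0600 = 0.2750 m
sum ≈ 0.2300+0.8817+1.0400+0.2750 ≈ 2.4267 m = S ✓

v_R_max = 23/10 m/s = 2.3000 m/s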